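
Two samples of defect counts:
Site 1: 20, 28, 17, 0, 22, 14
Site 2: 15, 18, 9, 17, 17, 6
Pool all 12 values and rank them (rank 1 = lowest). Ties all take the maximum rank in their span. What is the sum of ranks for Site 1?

46

Sorted (ascending): 0, 6, 9, 14, 15, 17, 17, 17, 18, 20, 22, 28
The 3 values of 17 occupy positions 6–8 → each gets rank 8.
Site 1 values → pooled ranks: 20→10, 28→12, 17→8, 0→1, 22→11, 14→4
Rank sum = 10 + 12 + 8 + 1 + 11 + 4 = 46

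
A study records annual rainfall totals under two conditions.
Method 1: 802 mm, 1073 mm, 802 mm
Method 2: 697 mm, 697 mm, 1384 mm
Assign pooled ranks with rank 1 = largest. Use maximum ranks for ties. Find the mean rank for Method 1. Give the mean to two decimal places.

Sorted (descending): 1384, 1073, 802, 802, 697, 697
The 2 values of 802 occupy positions 3–4 → each gets rank 4.
The 2 values of 697 occupy positions 5–6 → each gets rank 6.
Method 1 values → pooled ranks: 802→4, 1073→2, 802→4
Mean rank = (4 + 2 + 4) / 3 = 3.33

3.33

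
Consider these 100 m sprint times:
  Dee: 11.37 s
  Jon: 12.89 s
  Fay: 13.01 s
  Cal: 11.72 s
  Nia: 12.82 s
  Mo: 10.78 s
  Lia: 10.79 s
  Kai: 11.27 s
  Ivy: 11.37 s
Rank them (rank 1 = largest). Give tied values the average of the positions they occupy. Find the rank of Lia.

Sorted (descending): 13.01, 12.89, 12.82, 11.72, 11.37, 11.37, 11.27, 10.79, 10.78
The 2 values of 11.37 occupy positions 5–6 → average rank (5+6)/2 = 5.5.
Lia has value 10.79 s → rank 8.

8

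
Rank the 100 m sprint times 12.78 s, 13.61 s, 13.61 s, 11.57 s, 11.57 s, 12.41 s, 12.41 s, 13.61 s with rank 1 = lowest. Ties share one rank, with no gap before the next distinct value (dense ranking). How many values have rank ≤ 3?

5

Sorted (ascending): 11.57, 11.57, 12.41, 12.41, 12.78, 13.61, 13.61, 13.61
The 2 values of 11.57 share dense rank 1.
The 2 values of 12.41 share dense rank 2.
The 3 values of 13.61 share dense rank 4.
Remaining distinct values take the next consecutive integers.
Ranks ≤ 3: {1, 1, 2, 2, 3} → 5 values.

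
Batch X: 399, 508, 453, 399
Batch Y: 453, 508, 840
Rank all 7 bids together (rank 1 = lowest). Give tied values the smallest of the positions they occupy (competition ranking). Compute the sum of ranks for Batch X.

10

Sorted (ascending): 399, 399, 453, 453, 508, 508, 840
The 2 values of 399 occupy positions 1–2 → each gets rank 1.
The 2 values of 453 occupy positions 3–4 → each gets rank 3.
The 2 values of 508 occupy positions 5–6 → each gets rank 5.
Batch X values → pooled ranks: 399→1, 508→5, 453→3, 399→1
Rank sum = 1 + 5 + 3 + 1 = 10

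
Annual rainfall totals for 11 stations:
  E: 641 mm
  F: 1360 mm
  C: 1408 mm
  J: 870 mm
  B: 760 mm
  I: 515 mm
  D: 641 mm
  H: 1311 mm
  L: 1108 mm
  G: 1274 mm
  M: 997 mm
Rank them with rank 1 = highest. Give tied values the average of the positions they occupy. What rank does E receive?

9.5

Sorted (descending): 1408, 1360, 1311, 1274, 1108, 997, 870, 760, 641, 641, 515
The 2 values of 641 occupy positions 9–10 → average rank (9+10)/2 = 9.5.
E has value 641 mm → rank 9.5.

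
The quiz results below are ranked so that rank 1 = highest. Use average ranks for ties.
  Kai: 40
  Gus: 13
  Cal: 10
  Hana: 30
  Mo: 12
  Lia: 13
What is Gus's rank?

Sorted (descending): 40, 30, 13, 13, 12, 10
The 2 values of 13 occupy positions 3–4 → average rank (3+4)/2 = 3.5.
Gus has value 13 → rank 3.5.

3.5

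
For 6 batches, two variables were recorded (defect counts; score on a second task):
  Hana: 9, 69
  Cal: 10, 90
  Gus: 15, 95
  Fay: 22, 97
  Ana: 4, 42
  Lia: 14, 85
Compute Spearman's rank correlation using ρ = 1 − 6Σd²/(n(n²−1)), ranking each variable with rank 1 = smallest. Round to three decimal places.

0.943

Ranks of variable 1: 2, 3, 5, 6, 1, 4
Ranks of variable 2: 2, 4, 5, 6, 1, 3
d = r₁ − r₂: 0, -1, 0, 0, 0, 1
d²: 0, 1, 0, 0, 0, 1; Σd² = 2
ρ = 1 − 6·2/(6·35) = 1 − 12/210 = 0.943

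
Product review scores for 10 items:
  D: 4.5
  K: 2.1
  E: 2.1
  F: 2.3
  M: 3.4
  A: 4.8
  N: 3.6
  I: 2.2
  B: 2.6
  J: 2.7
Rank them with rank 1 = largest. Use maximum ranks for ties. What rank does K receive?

Sorted (descending): 4.8, 4.5, 3.6, 3.4, 2.7, 2.6, 2.3, 2.2, 2.1, 2.1
The 2 values of 2.1 occupy positions 9–10 → each gets rank 10.
K has value 2.1 → rank 10.

10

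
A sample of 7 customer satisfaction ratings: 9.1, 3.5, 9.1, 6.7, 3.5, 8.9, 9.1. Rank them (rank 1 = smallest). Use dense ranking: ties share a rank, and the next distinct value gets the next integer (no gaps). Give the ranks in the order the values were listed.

Sorted (ascending): 3.5, 3.5, 6.7, 8.9, 9.1, 9.1, 9.1
The 2 values of 3.5 share dense rank 1.
The 3 values of 9.1 share dense rank 4.
Remaining distinct values take the next consecutive integers.

4, 1, 4, 2, 1, 3, 4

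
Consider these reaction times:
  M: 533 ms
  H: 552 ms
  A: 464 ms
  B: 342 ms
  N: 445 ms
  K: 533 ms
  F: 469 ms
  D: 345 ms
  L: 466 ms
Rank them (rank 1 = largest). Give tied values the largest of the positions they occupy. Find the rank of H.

Sorted (descending): 552, 533, 533, 469, 466, 464, 445, 345, 342
The 2 values of 533 occupy positions 2–3 → each gets rank 3.
H has value 552 ms → rank 1.

1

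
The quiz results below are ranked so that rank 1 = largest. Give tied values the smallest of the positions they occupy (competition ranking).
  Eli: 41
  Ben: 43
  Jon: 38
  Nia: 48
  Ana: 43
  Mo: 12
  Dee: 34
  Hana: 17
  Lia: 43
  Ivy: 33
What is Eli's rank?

5

Sorted (descending): 48, 43, 43, 43, 41, 38, 34, 33, 17, 12
The 3 values of 43 occupy positions 2–4 → each gets rank 2.
Eli has value 41 → rank 5.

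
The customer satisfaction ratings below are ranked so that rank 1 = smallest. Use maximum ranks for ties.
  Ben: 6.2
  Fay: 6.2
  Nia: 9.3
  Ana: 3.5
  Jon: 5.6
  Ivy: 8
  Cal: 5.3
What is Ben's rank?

5

Sorted (ascending): 3.5, 5.3, 5.6, 6.2, 6.2, 8, 9.3
The 2 values of 6.2 occupy positions 4–5 → each gets rank 5.
Ben has value 6.2 → rank 5.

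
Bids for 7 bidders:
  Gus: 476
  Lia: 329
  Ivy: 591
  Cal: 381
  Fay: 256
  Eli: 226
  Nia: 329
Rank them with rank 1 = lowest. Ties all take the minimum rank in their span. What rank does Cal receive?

5

Sorted (ascending): 226, 256, 329, 329, 381, 476, 591
The 2 values of 329 occupy positions 3–4 → each gets rank 3.
Cal has value 381 → rank 5.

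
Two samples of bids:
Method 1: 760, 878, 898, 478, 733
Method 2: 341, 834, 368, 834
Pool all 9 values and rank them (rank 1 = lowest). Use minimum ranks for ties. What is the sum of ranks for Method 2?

Sorted (ascending): 341, 368, 478, 733, 760, 834, 834, 878, 898
The 2 values of 834 occupy positions 6–7 → each gets rank 6.
Method 2 values → pooled ranks: 341→1, 834→6, 368→2, 834→6
Rank sum = 1 + 6 + 2 + 6 = 15

15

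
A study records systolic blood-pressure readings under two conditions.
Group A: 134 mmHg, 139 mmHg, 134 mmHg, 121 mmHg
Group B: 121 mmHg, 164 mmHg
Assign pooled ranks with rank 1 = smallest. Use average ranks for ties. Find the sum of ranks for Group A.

13.5

Sorted (ascending): 121, 121, 134, 134, 139, 164
The 2 values of 121 occupy positions 1–2 → average rank (1+2)/2 = 1.5.
The 2 values of 134 occupy positions 3–4 → average rank (3+4)/2 = 3.5.
Group A values → pooled ranks: 134→3.5, 139→5, 134→3.5, 121→1.5
Rank sum = 3.5 + 5 + 3.5 + 1.5 = 13.5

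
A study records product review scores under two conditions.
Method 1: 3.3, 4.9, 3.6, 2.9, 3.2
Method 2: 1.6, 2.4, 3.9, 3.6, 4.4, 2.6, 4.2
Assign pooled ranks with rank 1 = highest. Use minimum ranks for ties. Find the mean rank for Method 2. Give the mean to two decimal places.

6.71

Sorted (descending): 4.9, 4.4, 4.2, 3.9, 3.6, 3.6, 3.3, 3.2, 2.9, 2.6, 2.4, 1.6
The 2 values of 3.6 occupy positions 5–6 → each gets rank 5.
Method 2 values → pooled ranks: 1.6→12, 2.4→11, 3.9→4, 3.6→5, 4.4→2, 2.6→10, 4.2→3
Mean rank = (12 + 11 + 4 + 5 + 2 + 10 + 3) / 7 = 6.71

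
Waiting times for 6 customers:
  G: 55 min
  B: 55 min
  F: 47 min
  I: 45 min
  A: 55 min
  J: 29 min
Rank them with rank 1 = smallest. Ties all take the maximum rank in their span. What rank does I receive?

Sorted (ascending): 29, 45, 47, 55, 55, 55
The 3 values of 55 occupy positions 4–6 → each gets rank 6.
I has value 45 min → rank 2.

2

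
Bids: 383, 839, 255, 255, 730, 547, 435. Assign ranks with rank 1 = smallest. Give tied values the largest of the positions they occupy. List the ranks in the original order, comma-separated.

Sorted (ascending): 255, 255, 383, 435, 547, 730, 839
The 2 values of 255 occupy positions 1–2 → each gets rank 2.

3, 7, 2, 2, 6, 5, 4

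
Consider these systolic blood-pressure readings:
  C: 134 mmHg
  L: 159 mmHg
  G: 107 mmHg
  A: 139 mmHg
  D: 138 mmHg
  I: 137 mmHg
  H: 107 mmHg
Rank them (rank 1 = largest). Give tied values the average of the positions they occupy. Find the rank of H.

Sorted (descending): 159, 139, 138, 137, 134, 107, 107
The 2 values of 107 occupy positions 6–7 → average rank (6+7)/2 = 6.5.
H has value 107 mmHg → rank 6.5.

6.5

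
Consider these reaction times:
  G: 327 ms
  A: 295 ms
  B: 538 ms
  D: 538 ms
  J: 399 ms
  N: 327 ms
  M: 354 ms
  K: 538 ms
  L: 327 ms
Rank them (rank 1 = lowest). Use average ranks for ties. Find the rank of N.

3

Sorted (ascending): 295, 327, 327, 327, 354, 399, 538, 538, 538
The 3 values of 327 occupy positions 2–4 → average rank 3.
The 3 values of 538 occupy positions 7–9 → average rank 8.
N has value 327 ms → rank 3.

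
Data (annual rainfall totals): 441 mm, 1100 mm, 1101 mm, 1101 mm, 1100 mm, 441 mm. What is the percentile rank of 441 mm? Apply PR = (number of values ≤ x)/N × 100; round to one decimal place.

N = 6.
Strictly below 441: 0. Equal to 441: 2.
PR = 2/6 × 100 = 33.3

33.3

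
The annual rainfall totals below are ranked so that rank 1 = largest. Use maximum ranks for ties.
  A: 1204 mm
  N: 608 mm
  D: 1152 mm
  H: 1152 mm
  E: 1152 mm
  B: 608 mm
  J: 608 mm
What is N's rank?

7

Sorted (descending): 1204, 1152, 1152, 1152, 608, 608, 608
The 3 values of 1152 occupy positions 2–4 → each gets rank 4.
The 3 values of 608 occupy positions 5–7 → each gets rank 7.
N has value 608 mm → rank 7.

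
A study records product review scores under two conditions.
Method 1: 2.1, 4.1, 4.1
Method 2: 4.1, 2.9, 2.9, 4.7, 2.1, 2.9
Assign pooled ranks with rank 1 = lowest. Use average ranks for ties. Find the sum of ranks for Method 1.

15.5

Sorted (ascending): 2.1, 2.1, 2.9, 2.9, 2.9, 4.1, 4.1, 4.1, 4.7
The 2 values of 2.1 occupy positions 1–2 → average rank (1+2)/2 = 1.5.
The 3 values of 2.9 occupy positions 3–5 → average rank 4.
The 3 values of 4.1 occupy positions 6–8 → average rank 7.
Method 1 values → pooled ranks: 2.1→1.5, 4.1→7, 4.1→7
Rank sum = 1.5 + 7 + 7 = 15.5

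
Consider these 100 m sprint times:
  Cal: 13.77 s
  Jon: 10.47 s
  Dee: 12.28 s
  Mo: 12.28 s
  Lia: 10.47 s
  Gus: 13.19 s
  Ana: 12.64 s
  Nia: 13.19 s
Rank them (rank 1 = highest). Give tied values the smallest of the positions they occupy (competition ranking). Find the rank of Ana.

4

Sorted (descending): 13.77, 13.19, 13.19, 12.64, 12.28, 12.28, 10.47, 10.47
The 2 values of 13.19 occupy positions 2–3 → each gets rank 2.
The 2 values of 12.28 occupy positions 5–6 → each gets rank 5.
The 2 values of 10.47 occupy positions 7–8 → each gets rank 7.
Ana has value 12.64 s → rank 4.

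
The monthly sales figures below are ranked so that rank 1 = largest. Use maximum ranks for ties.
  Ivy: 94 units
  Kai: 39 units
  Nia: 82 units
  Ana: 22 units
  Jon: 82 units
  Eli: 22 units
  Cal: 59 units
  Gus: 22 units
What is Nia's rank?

Sorted (descending): 94, 82, 82, 59, 39, 22, 22, 22
The 2 values of 82 occupy positions 2–3 → each gets rank 3.
The 3 values of 22 occupy positions 6–8 → each gets rank 8.
Nia has value 82 units → rank 3.

3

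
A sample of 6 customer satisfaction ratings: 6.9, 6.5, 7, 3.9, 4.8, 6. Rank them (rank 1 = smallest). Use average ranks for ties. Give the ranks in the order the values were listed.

5, 4, 6, 1, 2, 3

Sorted (ascending): 3.9, 4.8, 6, 6.5, 6.9, 7
No ties — each value takes its position as its rank.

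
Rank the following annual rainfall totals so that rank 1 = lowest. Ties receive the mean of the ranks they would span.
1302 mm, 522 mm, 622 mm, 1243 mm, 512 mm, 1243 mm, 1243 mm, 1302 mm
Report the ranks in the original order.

7.5, 2, 3, 5, 1, 5, 5, 7.5

Sorted (ascending): 512, 522, 622, 1243, 1243, 1243, 1302, 1302
The 3 values of 1243 occupy positions 4–6 → average rank 5.
The 2 values of 1302 occupy positions 7–8 → average rank (7+8)/2 = 7.5.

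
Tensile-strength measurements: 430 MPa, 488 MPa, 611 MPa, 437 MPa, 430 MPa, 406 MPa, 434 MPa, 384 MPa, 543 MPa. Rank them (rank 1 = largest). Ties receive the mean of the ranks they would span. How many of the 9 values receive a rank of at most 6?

5

Sorted (descending): 611, 543, 488, 437, 434, 430, 430, 406, 384
The 2 values of 430 occupy positions 6–7 → average rank (6+7)/2 = 6.5.
Ranks ≤ 6: {1, 2, 3, 4, 5} → 5 values.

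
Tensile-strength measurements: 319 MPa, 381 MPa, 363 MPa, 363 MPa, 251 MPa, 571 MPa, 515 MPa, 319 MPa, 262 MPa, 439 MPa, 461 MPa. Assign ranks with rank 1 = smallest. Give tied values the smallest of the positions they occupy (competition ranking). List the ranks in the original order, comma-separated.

Sorted (ascending): 251, 262, 319, 319, 363, 363, 381, 439, 461, 515, 571
The 2 values of 319 occupy positions 3–4 → each gets rank 3.
The 2 values of 363 occupy positions 5–6 → each gets rank 5.

3, 7, 5, 5, 1, 11, 10, 3, 2, 8, 9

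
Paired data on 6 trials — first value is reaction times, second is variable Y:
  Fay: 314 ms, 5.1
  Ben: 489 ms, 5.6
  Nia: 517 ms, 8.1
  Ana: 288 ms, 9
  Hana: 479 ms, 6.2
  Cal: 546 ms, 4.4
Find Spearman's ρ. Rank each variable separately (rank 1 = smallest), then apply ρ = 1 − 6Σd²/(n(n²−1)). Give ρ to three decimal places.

Ranks of variable 1: 2, 4, 5, 1, 3, 6
Ranks of variable 2: 2, 3, 5, 6, 4, 1
d = r₁ − r₂: 0, 1, 0, -5, -1, 5
d²: 0, 1, 0, 25, 1, 25; Σd² = 52
ρ = 1 − 6·52/(6·35) = 1 − 312/210 = -0.486

-0.486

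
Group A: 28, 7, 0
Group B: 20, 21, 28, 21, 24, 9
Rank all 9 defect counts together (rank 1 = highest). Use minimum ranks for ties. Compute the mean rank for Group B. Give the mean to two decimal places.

Sorted (descending): 28, 28, 24, 21, 21, 20, 9, 7, 0
The 2 values of 28 occupy positions 1–2 → each gets rank 1.
The 2 values of 21 occupy positions 4–5 → each gets rank 4.
Group B values → pooled ranks: 20→6, 21→4, 28→1, 21→4, 24→3, 9→7
Mean rank = (6 + 4 + 1 + 4 + 3 + 7) / 6 = 4.17

4.17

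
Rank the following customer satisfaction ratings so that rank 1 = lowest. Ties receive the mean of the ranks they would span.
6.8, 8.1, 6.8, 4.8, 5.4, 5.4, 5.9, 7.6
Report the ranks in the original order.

Sorted (ascending): 4.8, 5.4, 5.4, 5.9, 6.8, 6.8, 7.6, 8.1
The 2 values of 5.4 occupy positions 2–3 → average rank (2+3)/2 = 2.5.
The 2 values of 6.8 occupy positions 5–6 → average rank (5+6)/2 = 5.5.

5.5, 8, 5.5, 1, 2.5, 2.5, 4, 7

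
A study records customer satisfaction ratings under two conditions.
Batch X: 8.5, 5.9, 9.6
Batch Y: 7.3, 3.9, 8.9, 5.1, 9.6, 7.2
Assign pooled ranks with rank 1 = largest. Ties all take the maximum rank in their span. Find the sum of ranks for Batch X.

Sorted (descending): 9.6, 9.6, 8.9, 8.5, 7.3, 7.2, 5.9, 5.1, 3.9
The 2 values of 9.6 occupy positions 1–2 → each gets rank 2.
Batch X values → pooled ranks: 8.5→4, 5.9→7, 9.6→2
Rank sum = 4 + 7 + 2 = 13

13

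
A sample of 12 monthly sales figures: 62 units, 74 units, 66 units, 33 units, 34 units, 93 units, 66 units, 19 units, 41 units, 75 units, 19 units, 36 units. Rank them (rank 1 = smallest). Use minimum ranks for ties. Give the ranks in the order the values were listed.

Sorted (ascending): 19, 19, 33, 34, 36, 41, 62, 66, 66, 74, 75, 93
The 2 values of 19 occupy positions 1–2 → each gets rank 1.
The 2 values of 66 occupy positions 8–9 → each gets rank 8.

7, 10, 8, 3, 4, 12, 8, 1, 6, 11, 1, 5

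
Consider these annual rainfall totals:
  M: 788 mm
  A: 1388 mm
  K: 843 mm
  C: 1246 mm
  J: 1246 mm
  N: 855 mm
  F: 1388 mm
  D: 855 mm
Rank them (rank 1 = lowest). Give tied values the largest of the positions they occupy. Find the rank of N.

4

Sorted (ascending): 788, 843, 855, 855, 1246, 1246, 1388, 1388
The 2 values of 855 occupy positions 3–4 → each gets rank 4.
The 2 values of 1246 occupy positions 5–6 → each gets rank 6.
The 2 values of 1388 occupy positions 7–8 → each gets rank 8.
N has value 855 mm → rank 4.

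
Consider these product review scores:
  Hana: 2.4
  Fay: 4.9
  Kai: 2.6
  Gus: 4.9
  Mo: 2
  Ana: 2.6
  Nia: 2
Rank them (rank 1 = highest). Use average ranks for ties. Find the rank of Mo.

Sorted (descending): 4.9, 4.9, 2.6, 2.6, 2.4, 2, 2
The 2 values of 4.9 occupy positions 1–2 → average rank (1+2)/2 = 1.5.
The 2 values of 2.6 occupy positions 3–4 → average rank (3+4)/2 = 3.5.
The 2 values of 2 occupy positions 6–7 → average rank (6+7)/2 = 6.5.
Mo has value 2 → rank 6.5.

6.5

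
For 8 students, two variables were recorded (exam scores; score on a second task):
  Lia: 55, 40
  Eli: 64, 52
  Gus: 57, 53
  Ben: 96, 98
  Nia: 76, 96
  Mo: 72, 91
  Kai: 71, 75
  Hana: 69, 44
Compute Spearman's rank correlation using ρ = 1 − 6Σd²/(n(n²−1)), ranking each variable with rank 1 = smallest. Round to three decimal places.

0.905

Ranks of variable 1: 1, 3, 2, 8, 7, 6, 5, 4
Ranks of variable 2: 1, 3, 4, 8, 7, 6, 5, 2
d = r₁ − r₂: 0, 0, -2, 0, 0, 0, 0, 2
d²: 0, 0, 4, 0, 0, 0, 0, 4; Σd² = 8
ρ = 1 − 6·8/(8·63) = 1 − 48/504 = 0.905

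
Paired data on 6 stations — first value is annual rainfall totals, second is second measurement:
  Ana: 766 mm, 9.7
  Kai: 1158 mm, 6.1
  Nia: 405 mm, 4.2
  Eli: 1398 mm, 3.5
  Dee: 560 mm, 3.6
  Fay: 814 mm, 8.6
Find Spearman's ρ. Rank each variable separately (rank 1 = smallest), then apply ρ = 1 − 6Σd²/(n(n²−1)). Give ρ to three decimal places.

Ranks of variable 1: 3, 5, 1, 6, 2, 4
Ranks of variable 2: 6, 4, 3, 1, 2, 5
d = r₁ − r₂: -3, 1, -2, 5, 0, -1
d²: 9, 1, 4, 25, 0, 1; Σd² = 40
ρ = 1 − 6·40/(6·35) = 1 − 240/210 = -0.143

-0.143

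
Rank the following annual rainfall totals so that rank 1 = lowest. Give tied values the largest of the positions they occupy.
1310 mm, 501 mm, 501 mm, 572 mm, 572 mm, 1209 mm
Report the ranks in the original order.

Sorted (ascending): 501, 501, 572, 572, 1209, 1310
The 2 values of 501 occupy positions 1–2 → each gets rank 2.
The 2 values of 572 occupy positions 3–4 → each gets rank 4.

6, 2, 2, 4, 4, 5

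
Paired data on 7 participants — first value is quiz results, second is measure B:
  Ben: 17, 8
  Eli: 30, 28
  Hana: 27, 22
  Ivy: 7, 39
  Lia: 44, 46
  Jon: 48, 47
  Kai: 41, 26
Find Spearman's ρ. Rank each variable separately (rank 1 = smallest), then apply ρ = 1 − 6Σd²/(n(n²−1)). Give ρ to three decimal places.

0.607

Ranks of variable 1: 2, 4, 3, 1, 6, 7, 5
Ranks of variable 2: 1, 4, 2, 5, 6, 7, 3
d = r₁ − r₂: 1, 0, 1, -4, 0, 0, 2
d²: 1, 0, 1, 16, 0, 0, 4; Σd² = 22
ρ = 1 − 6·22/(7·48) = 1 − 132/336 = 0.607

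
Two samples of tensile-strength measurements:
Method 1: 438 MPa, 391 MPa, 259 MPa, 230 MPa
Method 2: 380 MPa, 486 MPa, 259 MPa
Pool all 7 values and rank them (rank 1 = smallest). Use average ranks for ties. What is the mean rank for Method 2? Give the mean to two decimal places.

4.50

Sorted (ascending): 230, 259, 259, 380, 391, 438, 486
The 2 values of 259 occupy positions 2–3 → average rank (2+3)/2 = 2.5.
Method 2 values → pooled ranks: 380→4, 486→7, 259→2.5
Mean rank = (4 + 7 + 2.5) / 3 = 4.50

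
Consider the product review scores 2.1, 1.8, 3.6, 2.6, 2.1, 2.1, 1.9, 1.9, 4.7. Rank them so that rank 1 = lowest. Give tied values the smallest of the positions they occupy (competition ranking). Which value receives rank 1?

1.8

Sorted (ascending): 1.8, 1.9, 1.9, 2.1, 2.1, 2.1, 2.6, 3.6, 4.7
The 2 values of 1.9 occupy positions 2–3 → each gets rank 2.
The 3 values of 2.1 occupy positions 4–6 → each gets rank 4.
Rank 1 → value 1.8.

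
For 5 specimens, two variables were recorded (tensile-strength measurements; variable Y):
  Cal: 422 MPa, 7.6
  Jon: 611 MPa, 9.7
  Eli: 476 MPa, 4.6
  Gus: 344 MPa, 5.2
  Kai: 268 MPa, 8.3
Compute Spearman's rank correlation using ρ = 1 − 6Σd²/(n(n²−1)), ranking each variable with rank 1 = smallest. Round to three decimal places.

Ranks of variable 1: 3, 5, 4, 2, 1
Ranks of variable 2: 3, 5, 1, 2, 4
d = r₁ − r₂: 0, 0, 3, 0, -3
d²: 0, 0, 9, 0, 9; Σd² = 18
ρ = 1 − 6·18/(5·24) = 1 − 108/120 = 0.100

0.100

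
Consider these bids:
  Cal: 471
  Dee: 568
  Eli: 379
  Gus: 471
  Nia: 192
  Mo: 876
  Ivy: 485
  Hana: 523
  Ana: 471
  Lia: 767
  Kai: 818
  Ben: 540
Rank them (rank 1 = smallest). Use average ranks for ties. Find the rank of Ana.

4

Sorted (ascending): 192, 379, 471, 471, 471, 485, 523, 540, 568, 767, 818, 876
The 3 values of 471 occupy positions 3–5 → average rank 4.
Ana has value 471 → rank 4.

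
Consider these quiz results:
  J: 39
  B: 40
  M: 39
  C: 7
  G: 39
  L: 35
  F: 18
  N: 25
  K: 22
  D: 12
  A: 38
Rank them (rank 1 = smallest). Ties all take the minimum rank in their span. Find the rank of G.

Sorted (ascending): 7, 12, 18, 22, 25, 35, 38, 39, 39, 39, 40
The 3 values of 39 occupy positions 8–10 → each gets rank 8.
G has value 39 → rank 8.

8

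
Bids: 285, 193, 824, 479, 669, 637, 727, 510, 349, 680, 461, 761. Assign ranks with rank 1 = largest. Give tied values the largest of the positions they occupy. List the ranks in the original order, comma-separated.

11, 12, 1, 8, 5, 6, 3, 7, 10, 4, 9, 2

Sorted (descending): 824, 761, 727, 680, 669, 637, 510, 479, 461, 349, 285, 193
No ties — each value takes its position as its rank.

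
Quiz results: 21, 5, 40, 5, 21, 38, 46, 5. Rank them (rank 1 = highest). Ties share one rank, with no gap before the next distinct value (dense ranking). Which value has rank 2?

40

Sorted (descending): 46, 40, 38, 21, 21, 5, 5, 5
The 2 values of 21 share dense rank 4.
The 3 values of 5 share dense rank 5.
Remaining distinct values take the next consecutive integers.
Rank 2 → value 40.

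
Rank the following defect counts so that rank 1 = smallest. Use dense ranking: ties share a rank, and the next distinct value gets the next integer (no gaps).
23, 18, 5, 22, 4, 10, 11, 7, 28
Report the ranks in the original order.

Sorted (ascending): 4, 5, 7, 10, 11, 18, 22, 23, 28
No ties — each value takes its position as its rank.

8, 6, 2, 7, 1, 4, 5, 3, 9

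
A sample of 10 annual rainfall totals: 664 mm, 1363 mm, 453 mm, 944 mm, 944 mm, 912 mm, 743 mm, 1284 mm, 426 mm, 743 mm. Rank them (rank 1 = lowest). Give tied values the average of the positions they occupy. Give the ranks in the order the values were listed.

Sorted (ascending): 426, 453, 664, 743, 743, 912, 944, 944, 1284, 1363
The 2 values of 743 occupy positions 4–5 → average rank (4+5)/2 = 4.5.
The 2 values of 944 occupy positions 7–8 → average rank (7+8)/2 = 7.5.

3, 10, 2, 7.5, 7.5, 6, 4.5, 9, 1, 4.5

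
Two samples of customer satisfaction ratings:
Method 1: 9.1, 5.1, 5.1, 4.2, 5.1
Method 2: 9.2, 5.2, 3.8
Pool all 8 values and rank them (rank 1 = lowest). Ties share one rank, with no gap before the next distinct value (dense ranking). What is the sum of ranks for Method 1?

16

Sorted (ascending): 3.8, 4.2, 5.1, 5.1, 5.1, 5.2, 9.1, 9.2
The 3 values of 5.1 share dense rank 3.
Remaining distinct values take the next consecutive integers.
Method 1 values → pooled ranks: 9.1→5, 5.1→3, 5.1→3, 4.2→2, 5.1→3
Rank sum = 5 + 3 + 3 + 2 + 3 = 16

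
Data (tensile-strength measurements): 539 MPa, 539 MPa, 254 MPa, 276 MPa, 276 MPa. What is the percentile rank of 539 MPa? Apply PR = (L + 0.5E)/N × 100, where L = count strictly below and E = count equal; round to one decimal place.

80.0

N = 5.
Strictly below 539: 3. Equal to 539: 2.
PR = (3 + 0.5·2)/5 × 100 = 80.0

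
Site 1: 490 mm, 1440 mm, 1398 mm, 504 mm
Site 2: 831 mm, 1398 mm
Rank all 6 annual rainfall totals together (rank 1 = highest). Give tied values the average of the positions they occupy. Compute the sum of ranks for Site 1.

Sorted (descending): 1440, 1398, 1398, 831, 504, 490
The 2 values of 1398 occupy positions 2–3 → average rank (2+3)/2 = 2.5.
Site 1 values → pooled ranks: 490→6, 1440→1, 1398→2.5, 504→5
Rank sum = 6 + 1 + 2.5 + 5 = 14.5

14.5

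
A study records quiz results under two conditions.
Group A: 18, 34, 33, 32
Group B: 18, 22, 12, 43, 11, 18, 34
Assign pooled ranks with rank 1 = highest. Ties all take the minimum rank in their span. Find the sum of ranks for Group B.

44

Sorted (descending): 43, 34, 34, 33, 32, 22, 18, 18, 18, 12, 11
The 2 values of 34 occupy positions 2–3 → each gets rank 2.
The 3 values of 18 occupy positions 7–9 → each gets rank 7.
Group B values → pooled ranks: 18→7, 22→6, 12→10, 43→1, 11→11, 18→7, 34→2
Rank sum = 7 + 6 + 10 + 1 + 11 + 7 + 2 = 44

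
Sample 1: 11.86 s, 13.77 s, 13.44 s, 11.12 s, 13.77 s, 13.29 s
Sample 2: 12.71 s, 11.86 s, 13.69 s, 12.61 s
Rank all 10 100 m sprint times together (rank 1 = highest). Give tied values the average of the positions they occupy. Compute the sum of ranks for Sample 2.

24.5

Sorted (descending): 13.77, 13.77, 13.69, 13.44, 13.29, 12.71, 12.61, 11.86, 11.86, 11.12
The 2 values of 13.77 occupy positions 1–2 → average rank (1+2)/2 = 1.5.
The 2 values of 11.86 occupy positions 8–9 → average rank (8+9)/2 = 8.5.
Sample 2 values → pooled ranks: 12.71→6, 11.86→8.5, 13.69→3, 12.61→7
Rank sum = 6 + 8.5 + 3 + 7 = 24.5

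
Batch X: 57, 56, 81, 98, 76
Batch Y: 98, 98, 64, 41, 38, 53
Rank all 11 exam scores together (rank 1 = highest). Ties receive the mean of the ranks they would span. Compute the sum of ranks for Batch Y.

Sorted (descending): 98, 98, 98, 81, 76, 64, 57, 56, 53, 41, 38
The 3 values of 98 occupy positions 1–3 → average rank 2.
Batch Y values → pooled ranks: 98→2, 98→2, 64→6, 41→10, 38→11, 53→9
Rank sum = 2 + 2 + 6 + 10 + 11 + 9 = 40

40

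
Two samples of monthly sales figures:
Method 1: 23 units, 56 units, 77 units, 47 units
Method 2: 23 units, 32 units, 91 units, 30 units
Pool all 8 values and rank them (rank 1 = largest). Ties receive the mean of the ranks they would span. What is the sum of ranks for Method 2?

19.5

Sorted (descending): 91, 77, 56, 47, 32, 30, 23, 23
The 2 values of 23 occupy positions 7–8 → average rank (7+8)/2 = 7.5.
Method 2 values → pooled ranks: 23→7.5, 32→5, 91→1, 30→6
Rank sum = 7.5 + 5 + 1 + 6 = 19.5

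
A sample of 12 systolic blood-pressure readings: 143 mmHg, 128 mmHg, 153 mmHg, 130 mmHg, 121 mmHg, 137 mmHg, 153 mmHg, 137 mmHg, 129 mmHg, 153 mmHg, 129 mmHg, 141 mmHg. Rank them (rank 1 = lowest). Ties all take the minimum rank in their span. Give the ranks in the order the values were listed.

9, 2, 10, 5, 1, 6, 10, 6, 3, 10, 3, 8

Sorted (ascending): 121, 128, 129, 129, 130, 137, 137, 141, 143, 153, 153, 153
The 2 values of 129 occupy positions 3–4 → each gets rank 3.
The 2 values of 137 occupy positions 6–7 → each gets rank 6.
The 3 values of 153 occupy positions 10–12 → each gets rank 10.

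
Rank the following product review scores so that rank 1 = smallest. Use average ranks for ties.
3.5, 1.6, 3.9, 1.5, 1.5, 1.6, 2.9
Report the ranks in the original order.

6, 3.5, 7, 1.5, 1.5, 3.5, 5

Sorted (ascending): 1.5, 1.5, 1.6, 1.6, 2.9, 3.5, 3.9
The 2 values of 1.5 occupy positions 1–2 → average rank (1+2)/2 = 1.5.
The 2 values of 1.6 occupy positions 3–4 → average rank (3+4)/2 = 3.5.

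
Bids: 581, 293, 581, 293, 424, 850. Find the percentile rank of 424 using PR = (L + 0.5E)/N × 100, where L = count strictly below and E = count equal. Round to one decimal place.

41.7

N = 6.
Strictly below 424: 2. Equal to 424: 1.
PR = (2 + 0.5·1)/6 × 100 = 41.7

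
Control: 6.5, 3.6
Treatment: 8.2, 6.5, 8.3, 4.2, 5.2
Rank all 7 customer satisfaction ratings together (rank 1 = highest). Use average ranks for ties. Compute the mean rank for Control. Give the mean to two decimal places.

5.25

Sorted (descending): 8.3, 8.2, 6.5, 6.5, 5.2, 4.2, 3.6
The 2 values of 6.5 occupy positions 3–4 → average rank (3+4)/2 = 3.5.
Control values → pooled ranks: 6.5→3.5, 3.6→7
Mean rank = (3.5 + 7) / 2 = 5.25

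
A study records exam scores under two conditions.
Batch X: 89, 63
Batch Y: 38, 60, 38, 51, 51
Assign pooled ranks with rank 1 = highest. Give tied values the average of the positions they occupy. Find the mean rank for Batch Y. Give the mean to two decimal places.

Sorted (descending): 89, 63, 60, 51, 51, 38, 38
The 2 values of 51 occupy positions 4–5 → average rank (4+5)/2 = 4.5.
The 2 values of 38 occupy positions 6–7 → average rank (6+7)/2 = 6.5.
Batch Y values → pooled ranks: 38→6.5, 60→3, 38→6.5, 51→4.5, 51→4.5
Mean rank = (6.5 + 3 + 6.5 + 4.5 + 4.5) / 5 = 5.00

5.00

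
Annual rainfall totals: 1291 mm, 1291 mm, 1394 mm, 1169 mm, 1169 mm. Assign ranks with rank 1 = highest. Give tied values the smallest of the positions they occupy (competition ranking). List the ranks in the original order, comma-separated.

2, 2, 1, 4, 4

Sorted (descending): 1394, 1291, 1291, 1169, 1169
The 2 values of 1291 occupy positions 2–3 → each gets rank 2.
The 2 values of 1169 occupy positions 4–5 → each gets rank 4.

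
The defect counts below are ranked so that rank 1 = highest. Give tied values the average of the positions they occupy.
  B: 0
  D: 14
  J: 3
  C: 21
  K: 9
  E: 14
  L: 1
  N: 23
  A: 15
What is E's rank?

Sorted (descending): 23, 21, 15, 14, 14, 9, 3, 1, 0
The 2 values of 14 occupy positions 4–5 → average rank (4+5)/2 = 4.5.
E has value 14 → rank 4.5.

4.5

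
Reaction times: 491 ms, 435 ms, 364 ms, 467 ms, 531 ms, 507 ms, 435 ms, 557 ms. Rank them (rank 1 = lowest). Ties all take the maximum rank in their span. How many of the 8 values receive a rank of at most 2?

1

Sorted (ascending): 364, 435, 435, 467, 491, 507, 531, 557
The 2 values of 435 occupy positions 2–3 → each gets rank 3.
Ranks ≤ 2: {1} → 1 value.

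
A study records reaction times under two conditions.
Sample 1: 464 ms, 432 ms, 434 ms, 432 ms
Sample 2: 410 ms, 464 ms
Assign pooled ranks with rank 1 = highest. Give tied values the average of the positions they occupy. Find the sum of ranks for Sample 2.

Sorted (descending): 464, 464, 434, 432, 432, 410
The 2 values of 464 occupy positions 1–2 → average rank (1+2)/2 = 1.5.
The 2 values of 432 occupy positions 4–5 → average rank (4+5)/2 = 4.5.
Sample 2 values → pooled ranks: 410→6, 464→1.5
Rank sum = 6 + 1.5 = 7.5

7.5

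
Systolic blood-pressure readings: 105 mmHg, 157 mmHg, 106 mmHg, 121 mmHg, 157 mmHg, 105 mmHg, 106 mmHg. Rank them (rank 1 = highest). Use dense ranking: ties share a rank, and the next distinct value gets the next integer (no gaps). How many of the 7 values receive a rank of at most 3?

Sorted (descending): 157, 157, 121, 106, 106, 105, 105
The 2 values of 157 share dense rank 1.
The 2 values of 106 share dense rank 3.
The 2 values of 105 share dense rank 4.
Remaining distinct values take the next consecutive integers.
Ranks ≤ 3: {1, 1, 2, 3, 3} → 5 values.

5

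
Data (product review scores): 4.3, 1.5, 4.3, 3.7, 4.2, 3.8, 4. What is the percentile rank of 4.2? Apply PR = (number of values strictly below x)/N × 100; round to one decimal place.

N = 7.
Strictly below 4.2: 4. Equal to 4.2: 1.
PR = 4/7 × 100 = 57.1

57.1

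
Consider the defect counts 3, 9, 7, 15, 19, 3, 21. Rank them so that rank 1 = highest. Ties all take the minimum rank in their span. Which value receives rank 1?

21

Sorted (descending): 21, 19, 15, 9, 7, 3, 3
The 2 values of 3 occupy positions 6–7 → each gets rank 6.
Rank 1 → value 21.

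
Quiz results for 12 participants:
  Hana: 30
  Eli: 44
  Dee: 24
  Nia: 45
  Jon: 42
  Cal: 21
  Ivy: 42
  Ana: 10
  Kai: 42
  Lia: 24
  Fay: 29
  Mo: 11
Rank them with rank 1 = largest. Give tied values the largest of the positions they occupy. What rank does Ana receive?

Sorted (descending): 45, 44, 42, 42, 42, 30, 29, 24, 24, 21, 11, 10
The 3 values of 42 occupy positions 3–5 → each gets rank 5.
The 2 values of 24 occupy positions 8–9 → each gets rank 9.
Ana has value 10 → rank 12.

12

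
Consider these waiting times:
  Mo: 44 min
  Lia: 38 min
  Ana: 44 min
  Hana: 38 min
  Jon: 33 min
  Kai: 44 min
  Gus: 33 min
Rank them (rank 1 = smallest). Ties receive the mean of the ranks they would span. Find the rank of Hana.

3.5

Sorted (ascending): 33, 33, 38, 38, 44, 44, 44
The 2 values of 33 occupy positions 1–2 → average rank (1+2)/2 = 1.5.
The 2 values of 38 occupy positions 3–4 → average rank (3+4)/2 = 3.5.
The 3 values of 44 occupy positions 5–7 → average rank 6.
Hana has value 38 min → rank 3.5.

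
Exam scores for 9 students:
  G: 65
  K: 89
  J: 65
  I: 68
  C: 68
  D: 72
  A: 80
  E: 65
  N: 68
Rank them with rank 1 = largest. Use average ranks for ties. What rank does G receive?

Sorted (descending): 89, 80, 72, 68, 68, 68, 65, 65, 65
The 3 values of 68 occupy positions 4–6 → average rank 5.
The 3 values of 65 occupy positions 7–9 → average rank 8.
G has value 65 → rank 8.

8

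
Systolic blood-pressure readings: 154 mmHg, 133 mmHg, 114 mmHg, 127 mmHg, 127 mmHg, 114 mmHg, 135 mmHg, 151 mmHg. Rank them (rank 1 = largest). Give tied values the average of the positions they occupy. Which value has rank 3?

135

Sorted (descending): 154, 151, 135, 133, 127, 127, 114, 114
The 2 values of 127 occupy positions 5–6 → average rank (5+6)/2 = 5.5.
The 2 values of 114 occupy positions 7–8 → average rank (7+8)/2 = 7.5.
Rank 3 → value 135.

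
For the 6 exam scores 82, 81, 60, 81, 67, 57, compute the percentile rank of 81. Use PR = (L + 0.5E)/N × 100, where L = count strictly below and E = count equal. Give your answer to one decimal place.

N = 6.
Strictly below 81: 3. Equal to 81: 2.
PR = (3 + 0.5·2)/6 × 100 = 66.7

66.7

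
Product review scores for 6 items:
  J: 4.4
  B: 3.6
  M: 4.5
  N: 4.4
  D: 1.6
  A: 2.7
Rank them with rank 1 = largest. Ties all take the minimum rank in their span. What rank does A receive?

Sorted (descending): 4.5, 4.4, 4.4, 3.6, 2.7, 1.6
The 2 values of 4.4 occupy positions 2–3 → each gets rank 2.
A has value 2.7 → rank 5.

5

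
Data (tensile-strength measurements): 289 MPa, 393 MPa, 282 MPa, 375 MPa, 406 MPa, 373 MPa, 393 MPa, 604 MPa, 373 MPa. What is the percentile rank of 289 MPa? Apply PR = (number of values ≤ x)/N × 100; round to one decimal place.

22.2

N = 9.
Strictly below 289: 1. Equal to 289: 1.
PR = 2/9 × 100 = 22.2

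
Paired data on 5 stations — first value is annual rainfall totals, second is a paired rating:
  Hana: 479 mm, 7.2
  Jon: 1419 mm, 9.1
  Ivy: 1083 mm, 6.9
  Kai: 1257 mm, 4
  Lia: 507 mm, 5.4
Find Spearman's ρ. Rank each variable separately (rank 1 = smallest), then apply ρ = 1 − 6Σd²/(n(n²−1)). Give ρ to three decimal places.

0.100

Ranks of variable 1: 1, 5, 3, 4, 2
Ranks of variable 2: 4, 5, 3, 1, 2
d = r₁ − r₂: -3, 0, 0, 3, 0
d²: 9, 0, 0, 9, 0; Σd² = 18
ρ = 1 − 6·18/(5·24) = 1 − 108/120 = 0.100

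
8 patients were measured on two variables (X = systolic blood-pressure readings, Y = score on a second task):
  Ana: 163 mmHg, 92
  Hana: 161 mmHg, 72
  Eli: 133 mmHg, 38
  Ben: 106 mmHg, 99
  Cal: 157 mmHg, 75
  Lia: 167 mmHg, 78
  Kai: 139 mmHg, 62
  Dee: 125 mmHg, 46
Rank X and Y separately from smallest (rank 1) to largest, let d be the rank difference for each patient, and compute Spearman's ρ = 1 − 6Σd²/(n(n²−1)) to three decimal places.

Ranks of variable 1: 7, 6, 3, 1, 5, 8, 4, 2
Ranks of variable 2: 7, 4, 1, 8, 5, 6, 3, 2
d = r₁ − r₂: 0, 2, 2, -7, 0, 2, 1, 0
d²: 0, 4, 4, 49, 0, 4, 1, 0; Σd² = 62
ρ = 1 − 6·62/(8·63) = 1 − 372/504 = 0.262

0.262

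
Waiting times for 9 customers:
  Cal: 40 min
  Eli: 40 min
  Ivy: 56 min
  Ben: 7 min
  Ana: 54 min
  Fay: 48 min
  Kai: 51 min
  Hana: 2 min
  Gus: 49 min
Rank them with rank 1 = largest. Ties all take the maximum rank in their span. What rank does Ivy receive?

1

Sorted (descending): 56, 54, 51, 49, 48, 40, 40, 7, 2
The 2 values of 40 occupy positions 6–7 → each gets rank 7.
Ivy has value 56 min → rank 1.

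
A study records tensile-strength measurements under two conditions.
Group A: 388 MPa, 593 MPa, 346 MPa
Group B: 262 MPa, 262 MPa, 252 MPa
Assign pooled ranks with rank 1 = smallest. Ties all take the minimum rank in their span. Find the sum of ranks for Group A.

Sorted (ascending): 252, 262, 262, 346, 388, 593
The 2 values of 262 occupy positions 2–3 → each gets rank 2.
Group A values → pooled ranks: 388→5, 593→6, 346→4
Rank sum = 5 + 6 + 4 = 15

15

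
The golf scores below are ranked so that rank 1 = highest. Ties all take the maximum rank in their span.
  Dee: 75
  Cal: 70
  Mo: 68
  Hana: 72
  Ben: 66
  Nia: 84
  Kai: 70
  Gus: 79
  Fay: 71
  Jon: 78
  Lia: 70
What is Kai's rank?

Sorted (descending): 84, 79, 78, 75, 72, 71, 70, 70, 70, 68, 66
The 3 values of 70 occupy positions 7–9 → each gets rank 9.
Kai has value 70 → rank 9.

9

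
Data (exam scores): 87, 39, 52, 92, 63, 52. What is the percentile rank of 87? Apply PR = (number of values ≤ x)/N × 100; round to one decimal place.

N = 6.
Strictly below 87: 4. Equal to 87: 1.
PR = 5/6 × 100 = 83.3

83.3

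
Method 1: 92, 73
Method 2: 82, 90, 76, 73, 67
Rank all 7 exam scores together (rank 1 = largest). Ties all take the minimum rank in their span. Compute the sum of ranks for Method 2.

21

Sorted (descending): 92, 90, 82, 76, 73, 73, 67
The 2 values of 73 occupy positions 5–6 → each gets rank 5.
Method 2 values → pooled ranks: 82→3, 90→2, 76→4, 73→5, 67→7
Rank sum = 3 + 2 + 4 + 5 + 7 = 21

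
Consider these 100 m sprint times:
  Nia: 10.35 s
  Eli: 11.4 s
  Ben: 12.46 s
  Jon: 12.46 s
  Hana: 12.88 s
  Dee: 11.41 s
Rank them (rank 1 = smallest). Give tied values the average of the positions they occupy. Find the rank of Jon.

Sorted (ascending): 10.35, 11.4, 11.41, 12.46, 12.46, 12.88
The 2 values of 12.46 occupy positions 4–5 → average rank (4+5)/2 = 4.5.
Jon has value 12.46 s → rank 4.5.

4.5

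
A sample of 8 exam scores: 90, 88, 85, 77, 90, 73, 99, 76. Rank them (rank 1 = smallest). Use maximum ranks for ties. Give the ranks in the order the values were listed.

Sorted (ascending): 73, 76, 77, 85, 88, 90, 90, 99
The 2 values of 90 occupy positions 6–7 → each gets rank 7.

7, 5, 4, 3, 7, 1, 8, 2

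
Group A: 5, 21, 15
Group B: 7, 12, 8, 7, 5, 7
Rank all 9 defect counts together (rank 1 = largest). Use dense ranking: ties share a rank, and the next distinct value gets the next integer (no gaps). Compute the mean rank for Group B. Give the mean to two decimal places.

4.67

Sorted (descending): 21, 15, 12, 8, 7, 7, 7, 5, 5
The 3 values of 7 share dense rank 5.
The 2 values of 5 share dense rank 6.
Remaining distinct values take the next consecutive integers.
Group B values → pooled ranks: 7→5, 12→3, 8→4, 7→5, 5→6, 7→5
Mean rank = (5 + 3 + 4 + 5 + 6 + 5) / 6 = 4.67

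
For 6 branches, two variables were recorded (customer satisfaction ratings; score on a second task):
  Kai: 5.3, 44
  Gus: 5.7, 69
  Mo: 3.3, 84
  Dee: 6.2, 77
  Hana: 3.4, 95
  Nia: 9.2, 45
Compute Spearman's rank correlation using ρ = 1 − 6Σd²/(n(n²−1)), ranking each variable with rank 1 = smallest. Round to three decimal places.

-0.543

Ranks of variable 1: 3, 4, 1, 5, 2, 6
Ranks of variable 2: 1, 3, 5, 4, 6, 2
d = r₁ − r₂: 2, 1, -4, 1, -4, 4
d²: 4, 1, 16, 1, 16, 16; Σd² = 54
ρ = 1 − 6·54/(6·35) = 1 − 324/210 = -0.543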